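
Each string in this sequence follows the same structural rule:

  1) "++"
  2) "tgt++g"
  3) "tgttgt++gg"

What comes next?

Each term wraps the previous one in tgt on the left and g on the right.
So the next term is tgt·tgttgt++gg·g.

tgttgttgt++ggg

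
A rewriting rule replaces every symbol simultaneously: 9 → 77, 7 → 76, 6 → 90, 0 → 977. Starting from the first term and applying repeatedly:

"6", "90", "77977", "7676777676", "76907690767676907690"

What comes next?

76907797776907797776907690769077977769077977

Replace each of the 20 characters of 76907690767676907690 in place — 76 90 77 977 76 90 77 977 76 90 76 90 76 90 77 977 76 90 77 977 — and concatenate.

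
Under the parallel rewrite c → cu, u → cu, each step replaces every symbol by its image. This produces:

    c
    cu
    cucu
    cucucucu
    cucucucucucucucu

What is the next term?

cucucucucucucucucucucucucucucucu

Replace each of the 16 characters of cucucucucucucucu in place — cu cu cu cu cu cu cu cu cu cu cu cu cu cu cu cu — and concatenate.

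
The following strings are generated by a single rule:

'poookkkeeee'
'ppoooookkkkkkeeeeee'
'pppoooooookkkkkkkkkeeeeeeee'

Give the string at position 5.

The n-th term is n p's then 2n+1 o's then 3n k's then 2n+2 e's (n = 1, 2, …).
Setting n = 5 gives 5, 11, 15, 12 characters in each block.

pppppoooooooooookkkkkkkkkkkkkkkeeeeeeeeeeee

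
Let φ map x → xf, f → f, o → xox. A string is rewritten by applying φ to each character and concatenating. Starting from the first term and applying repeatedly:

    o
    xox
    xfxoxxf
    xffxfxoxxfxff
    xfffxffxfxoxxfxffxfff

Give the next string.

Rewriting the 21 symbols of xfffxffxfxoxxfxffxfff one by one yields xf f f f xf f f xf f xf xox xf xf f xf f f xf f f f; concatenated:

xffffxfffxffxfxoxxfxffxfffxffff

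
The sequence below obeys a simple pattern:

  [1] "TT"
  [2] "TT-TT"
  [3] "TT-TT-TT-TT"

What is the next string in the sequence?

s(k+1) = s(k)·-·s(k) — each term doubles the last with '-' between the halves.
Doubling TT-TT-TT-TT with '-' between the halves:

TT-TT-TT-TT-TT-TT-TT-TT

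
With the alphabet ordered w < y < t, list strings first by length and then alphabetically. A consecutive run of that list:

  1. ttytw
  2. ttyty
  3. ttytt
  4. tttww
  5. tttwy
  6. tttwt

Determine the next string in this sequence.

The successor of tttwt increments the rightmost position that isn't already t and resets every position after it to w.

tttyw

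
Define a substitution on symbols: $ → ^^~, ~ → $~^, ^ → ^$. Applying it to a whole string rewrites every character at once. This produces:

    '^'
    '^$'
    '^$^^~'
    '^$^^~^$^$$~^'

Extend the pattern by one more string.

Apply φ to ^$^^~^$^$$~^ symbol by symbol: ^→^$, $→^^~, ^→^$, ^→^$, ~→$~^, ^→^$, $→^^~, ^→^$, $→^^~, $→^^~, ~→$~^, ^→^$; joined: ^$ ^^~ ^$ ^$ $~^ ^$ ^^~ ^$ ^^~ ^^~ $~^ ^$.

^$^^~^$^$$~^^$^^~^$^^~^^~$~^^$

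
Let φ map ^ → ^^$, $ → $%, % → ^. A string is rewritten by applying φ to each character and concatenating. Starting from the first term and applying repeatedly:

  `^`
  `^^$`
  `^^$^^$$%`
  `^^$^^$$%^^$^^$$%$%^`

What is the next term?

^^$^^$$%^^$^^$$%$%^^^$^^$$%^^$^^$$%$%^$%^^^$

φ(^^$^^$$%^^$^^$$%$%^) expands symbol-by-symbol to ^^$ ^^$ $% ^^$ ^^$ $% $% ^ ^^$ ^^$ $% ^^$ ^^$ $% $% ^ $% ^ ^^$; joining the 19 pieces gives the next term.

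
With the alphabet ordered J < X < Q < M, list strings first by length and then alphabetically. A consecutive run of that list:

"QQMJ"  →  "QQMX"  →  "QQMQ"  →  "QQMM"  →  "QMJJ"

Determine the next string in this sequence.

The successor of QMJJ increments the rightmost position that isn't already M and resets every position after it to J.

QMJX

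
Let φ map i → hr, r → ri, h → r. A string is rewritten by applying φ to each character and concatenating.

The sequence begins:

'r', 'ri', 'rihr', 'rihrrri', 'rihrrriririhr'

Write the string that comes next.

Rewriting the 13 symbols of rihrrriririhr one by one yields ri hr r ri ri ri hr ri hr ri hr r ri; concatenated:

rihrrriririhrrihrrihrrri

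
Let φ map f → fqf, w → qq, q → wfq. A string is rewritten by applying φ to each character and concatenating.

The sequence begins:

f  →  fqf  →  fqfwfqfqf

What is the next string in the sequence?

fqfwfqfqfqqfqfwfqfqfwfqfqf

Rewriting each symbol of fqfwfqfqf: f→fqf, q→wfq, f→fqf, w→qq, f→fqf, q→wfq, f→fqf, q→wfq, f→fqf, which concatenates to fqf wfq fqf qq fqf wfq fqf wfq fqf.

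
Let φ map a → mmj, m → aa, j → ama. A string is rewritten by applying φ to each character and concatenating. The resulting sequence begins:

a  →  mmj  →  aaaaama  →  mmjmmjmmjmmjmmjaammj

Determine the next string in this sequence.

Replace each of the 20 characters of mmjmmjmmjmmjmmjaammj in place — aa aa ama aa aa ama aa aa ama aa aa ama aa aa ama mmj mmj aa aa ama — and concatenate.

aaaaamaaaaaamaaaaaamaaaaaamaaaaaamammjmmjaaaaama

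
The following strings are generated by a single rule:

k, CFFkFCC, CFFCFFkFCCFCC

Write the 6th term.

Every step adds CFF to the front and FCC to the end of the previous string.
From CFFCFFkFCCFCC, 3 further steps: CFFCFFkFCCFCC → CFFCFFCFFkFCCFCCFCC → CFFCFFCFFCFFkFCCFCCFCCFCC → (answer).

CFFCFFCFFCFFCFFkFCCFCCFCCFCCFCC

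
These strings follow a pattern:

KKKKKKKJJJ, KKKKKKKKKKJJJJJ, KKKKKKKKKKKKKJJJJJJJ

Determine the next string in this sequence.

KKKKKKKKKKKKKKKKJJJJJJJJJ

Term n consists of 3n+1 K's, followed by 2n-1 J's, where the shown terms are n = 2, 3, 4.
Setting n = 5 gives 16, 9 characters in each block.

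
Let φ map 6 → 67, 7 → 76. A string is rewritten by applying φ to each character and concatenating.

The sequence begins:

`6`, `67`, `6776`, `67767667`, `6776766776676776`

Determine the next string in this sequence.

Replace each of the 16 characters of 6776766776676776 in place — 67 76 76 67 76 67 67 76 76 67 67 76 67 76 76 67 — and concatenate.

67767667766767767667677667767667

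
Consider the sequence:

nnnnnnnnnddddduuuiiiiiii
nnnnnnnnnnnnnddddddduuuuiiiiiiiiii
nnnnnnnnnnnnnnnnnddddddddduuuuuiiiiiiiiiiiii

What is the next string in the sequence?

Each string has the form n^{4n+1} d^{2n+1} u^{n+1} i^{3n+1}, where the shown terms are n = 2, 3, 4.
Setting n = 5 gives 21, 11, 6, 16 characters in each block.

nnnnnnnnnnnnnnnnnnnnnddddddddddduuuuuuiiiiiiiiiiiiiiii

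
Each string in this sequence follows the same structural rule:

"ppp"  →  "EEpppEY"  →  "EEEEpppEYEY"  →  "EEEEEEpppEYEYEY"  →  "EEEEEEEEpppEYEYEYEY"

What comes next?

EEEEEEEEEEpppEYEYEYEYEY

Each term wraps the previous one in EE on the left and EY on the right.
So the next term is EE·EEEEEEEEpppEYEYEYEY·EY.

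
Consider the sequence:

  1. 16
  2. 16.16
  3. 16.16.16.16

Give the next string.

Every step duplicates the string with '.' between the halves.
So the next term is two copies of 16.16.16.16 with '.' between the halves.

16.16.16.16.16.16.16.16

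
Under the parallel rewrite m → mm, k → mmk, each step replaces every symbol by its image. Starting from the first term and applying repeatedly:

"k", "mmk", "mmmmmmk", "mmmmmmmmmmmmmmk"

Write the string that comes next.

Replace each of the 15 characters of mmmmmmmmmmmmmmk in place — mm mm mm mm mm mm mm mm mm mm mm mm mm mm mmk — and concatenate.

mmmmmmmmmmmmmmmmmmmmmmmmmmmmmmk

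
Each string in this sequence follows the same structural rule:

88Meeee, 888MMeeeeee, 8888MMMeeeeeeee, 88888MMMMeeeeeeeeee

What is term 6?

8888888MMMMMMeeeeeeeeeeeeee

The n-th term is n 8's then n-1 M's then 2n e's, where the shown terms are n = 2, 3, 4, 5.
Setting n = 7 gives 7, 6, 14 characters in each block.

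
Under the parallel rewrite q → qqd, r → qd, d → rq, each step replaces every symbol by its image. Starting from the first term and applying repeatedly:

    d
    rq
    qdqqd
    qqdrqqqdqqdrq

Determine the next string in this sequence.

Applying the rule to each of the 13 symbols of qqdrqqqdqqdrq gives the pieces qqd qqd rq qd qqd qqd qqd rq qqd qqd rq qd qqd, which concatenate to the answer.

qqdqqdrqqdqqdqqdqqdrqqqdqqdrqqdqqd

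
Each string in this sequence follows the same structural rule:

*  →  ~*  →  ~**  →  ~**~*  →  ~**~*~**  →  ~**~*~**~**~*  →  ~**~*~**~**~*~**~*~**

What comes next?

~**~*~**~**~*~**~*~**~**~*~**~**~*

This is a Fibonacci-style word recurrence s(k) = s(k−1)·s(k−2): e.g. ~*·* = ~**.
Continuing: ~**~*~**~**~*~**~*~** · ~**~*~**~**~* gives term 8.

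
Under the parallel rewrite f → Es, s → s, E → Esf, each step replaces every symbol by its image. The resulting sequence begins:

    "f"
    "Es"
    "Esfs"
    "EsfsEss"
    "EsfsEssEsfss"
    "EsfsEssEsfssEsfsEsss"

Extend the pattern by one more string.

Rewriting the 20 symbols of EsfsEssEsfssEsfsEsss one by one yields Esf s Es s Esf s s Esf s Es s s Esf s Es s Esf s s s; concatenated:

EsfsEssEsfssEsfsEsssEsfsEssEsfsss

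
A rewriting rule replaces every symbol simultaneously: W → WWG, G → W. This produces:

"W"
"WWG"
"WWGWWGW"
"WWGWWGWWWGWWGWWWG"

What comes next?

φ(WWGWWGWWWGWWGWWWG) expands symbol-by-symbol to WWG WWG W WWG WWG W WWG WWG WWG W WWG WWG W WWG WWG WWG W; joining the 17 pieces gives the next term.

WWGWWGWWWGWWGWWWGWWGWWGWWWGWWGWWWGWWGWWGW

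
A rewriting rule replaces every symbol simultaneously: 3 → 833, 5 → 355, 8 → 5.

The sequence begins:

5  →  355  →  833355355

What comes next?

5833833833355355833355355

Apply φ to 833355355 symbol by symbol: 8→5, 3→833, 3→833, 3→833, 5→355, 5→355, 3→833, 5→355, 5→355; joined: 5 833 833 833 355 355 833 355 355.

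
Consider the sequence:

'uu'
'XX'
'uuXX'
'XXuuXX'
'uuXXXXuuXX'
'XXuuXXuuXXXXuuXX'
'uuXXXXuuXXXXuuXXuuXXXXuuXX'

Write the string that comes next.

XXuuXXuuXXXXuuXXuuXXXXuuXXXXuuXXuuXXXXuuXX

This is a Fibonacci-style word recurrence s(k) = s(k−2)·s(k−1): e.g. uu·XX = uuXX.
Continuing: XXuuXXuuXXXXuuXX · uuXXXXuuXXXXuuXXuuXXXXuuXX gives term 8.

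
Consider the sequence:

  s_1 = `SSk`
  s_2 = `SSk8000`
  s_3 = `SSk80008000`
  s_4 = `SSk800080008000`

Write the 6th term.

Each term is the previous one with 8000 appended.
From SSk800080008000, 2 further steps: SSk800080008000 → SSk8000800080008000 → (answer).

SSk80008000800080008000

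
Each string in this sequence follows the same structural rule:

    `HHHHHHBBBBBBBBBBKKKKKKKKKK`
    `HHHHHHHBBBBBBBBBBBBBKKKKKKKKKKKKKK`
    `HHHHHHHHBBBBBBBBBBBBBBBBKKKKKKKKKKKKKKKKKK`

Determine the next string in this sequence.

The n-th term is n+3 H's then 3n+1 B's then 4n-2 K's, where the shown terms are n = 3, 4, 5.
Setting n = 6 gives 9, 19, 22 characters in each block.

HHHHHHHHHBBBBBBBBBBBBBBBBBBBKKKKKKKKKKKKKKKKKKKKKK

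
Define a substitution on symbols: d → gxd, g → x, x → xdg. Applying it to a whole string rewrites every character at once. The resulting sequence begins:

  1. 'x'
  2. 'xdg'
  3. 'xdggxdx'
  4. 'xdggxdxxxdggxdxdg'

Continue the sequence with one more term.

Replace each of the 17 characters of xdggxdxxxdggxdxdg in place — xdg gxd x x xdg gxd xdg xdg xdg gxd x x xdg gxd xdg gxd x — and concatenate.

xdggxdxxxdggxdxdgxdgxdggxdxxxdggxdxdggxdx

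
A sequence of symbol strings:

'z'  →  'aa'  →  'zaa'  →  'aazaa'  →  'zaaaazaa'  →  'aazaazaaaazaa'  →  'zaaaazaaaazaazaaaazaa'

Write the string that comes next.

Each term (from the third on) is the two preceding terms concatenated in order: term 3 = z·aa = zaa.
Continuing: aazaazaaaazaa · zaaaazaaaazaazaaaazaa gives term 8.

aazaazaaaazaazaaaazaaaazaazaaaazaa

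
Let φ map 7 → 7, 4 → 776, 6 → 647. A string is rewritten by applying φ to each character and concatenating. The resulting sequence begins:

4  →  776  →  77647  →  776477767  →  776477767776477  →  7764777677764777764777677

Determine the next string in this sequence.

Rewriting the 25 symbols of 7764777677764777764777677 one by one yields 7 7 647 776 7 7 7 647 7 7 7 647 776 7 7 7 7 647 776 7 7 7 647 7 7; concatenated:

77647776777647777647776777764777677764777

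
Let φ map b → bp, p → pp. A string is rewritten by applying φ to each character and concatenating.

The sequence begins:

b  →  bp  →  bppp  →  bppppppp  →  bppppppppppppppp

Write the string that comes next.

bppppppppppppppppppppppppppppppp

Applying the rule to each of the 16 symbols of bppppppppppppppp gives the pieces bp pp pp pp pp pp pp pp pp pp pp pp pp pp pp pp, which concatenate to the answer.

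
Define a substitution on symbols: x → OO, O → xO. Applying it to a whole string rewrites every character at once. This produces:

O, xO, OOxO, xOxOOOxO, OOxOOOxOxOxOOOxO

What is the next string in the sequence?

xOxOOOxOxOxOOOxOOOxOOOxOxOxOOOxO

Replace each of the 16 characters of OOxOOOxOxOxOOOxO in place — xO xO OO xO xO xO OO xO OO xO OO xO xO xO OO xO — and concatenate.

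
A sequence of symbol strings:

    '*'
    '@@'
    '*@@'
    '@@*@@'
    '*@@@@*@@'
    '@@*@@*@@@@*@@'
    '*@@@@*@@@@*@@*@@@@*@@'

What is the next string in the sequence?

@@*@@*@@@@*@@*@@@@*@@@@*@@*@@@@*@@

This is a Fibonacci-style word recurrence s(k) = s(k−2)·s(k−1): e.g. *·@@ = *@@.
So term 8 is @@*@@*@@@@*@@·*@@@@*@@@@*@@*@@@@*@@.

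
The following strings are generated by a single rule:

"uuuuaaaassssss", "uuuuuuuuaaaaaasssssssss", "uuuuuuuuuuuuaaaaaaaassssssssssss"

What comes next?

uuuuuuuuuuuuuuuuaaaaaaaaaasssssssssssssss

The n-th term is 4n u's then 2n+2 a's then 3n+3 s's (n = 1, 2, …).
Setting n = 4 gives 16, 10, 15 characters in each block.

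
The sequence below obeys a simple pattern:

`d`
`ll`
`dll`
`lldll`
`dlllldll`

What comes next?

From term 3 onward, concatenate the second-to-last term with the last: d·ll = dll, ll·dll = lldll, …
The next term joins lldll and dlllldll.

lldlldlllldll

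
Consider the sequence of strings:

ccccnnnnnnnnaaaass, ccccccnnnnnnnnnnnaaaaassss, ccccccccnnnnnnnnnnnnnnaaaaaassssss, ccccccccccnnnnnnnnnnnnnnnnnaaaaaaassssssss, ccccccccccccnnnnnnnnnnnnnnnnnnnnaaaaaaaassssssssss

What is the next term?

ccccccccccccccnnnnnnnnnnnnnnnnnnnnnnnaaaaaaaaassssssssssss

The n-th term is 2n c's then 3n+2 n's then n+2 a's then 2n-2 s's, where the shown terms are n = 2, 3, 4, 5, 6.
At n = 7 the blocks have lengths 14, 23, 9, 12.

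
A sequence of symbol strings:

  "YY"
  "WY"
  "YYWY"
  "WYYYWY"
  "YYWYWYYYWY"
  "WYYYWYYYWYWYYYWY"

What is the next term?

From term 3 onward, concatenate the second-to-last term with the last: YY·WY = YYWY, WY·YYWY = WYYYWY, …
The next term joins YYWYWYYYWY and WYYYWYYYWYWYYYWY.

YYWYWYYYWYWYYYWYYYWYWYYYWY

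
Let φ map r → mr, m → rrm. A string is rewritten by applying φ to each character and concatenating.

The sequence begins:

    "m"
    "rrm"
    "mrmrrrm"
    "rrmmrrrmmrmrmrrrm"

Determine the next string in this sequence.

Rewriting the 17 symbols of rrmmrrrmmrmrmrrrm one by one yields mr mr rrm rrm mr mr mr rrm rrm mr rrm mr rrm mr mr mr rrm; concatenated:

mrmrrrmrrmmrmrmrrrmrrmmrrrmmrrrmmrmrmrrrm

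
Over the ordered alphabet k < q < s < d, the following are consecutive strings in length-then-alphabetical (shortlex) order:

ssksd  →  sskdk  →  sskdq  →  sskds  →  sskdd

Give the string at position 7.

Continuing the enumeration 2 steps past sskdd: sskdd → ssqkk → (answer).

ssqkq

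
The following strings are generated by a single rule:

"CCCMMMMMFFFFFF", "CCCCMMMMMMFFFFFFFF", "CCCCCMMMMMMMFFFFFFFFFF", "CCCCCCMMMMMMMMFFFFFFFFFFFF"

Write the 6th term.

The n-th term is n C's then n+2 M's then 2n F's, where the shown terms are n = 3, 4, 5, 6.
For term 6, n = 8, so the run lengths are 8, 10, 16.

CCCCCCCCMMMMMMMMMMFFFFFFFFFFFFFFFF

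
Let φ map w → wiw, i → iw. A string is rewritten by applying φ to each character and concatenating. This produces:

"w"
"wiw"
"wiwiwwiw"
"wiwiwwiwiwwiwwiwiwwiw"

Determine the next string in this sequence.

Rewriting the 21 symbols of wiwiwwiwiwwiwwiwiwwiw one by one yields wiw iw wiw iw wiw wiw iw wiw iw wiw wiw iw wiw wiw iw wiw iw wiw wiw iw wiw; concatenated:

wiwiwwiwiwwiwwiwiwwiwiwwiwwiwiwwiwwiwiwwiwiwwiwwiwiwwiw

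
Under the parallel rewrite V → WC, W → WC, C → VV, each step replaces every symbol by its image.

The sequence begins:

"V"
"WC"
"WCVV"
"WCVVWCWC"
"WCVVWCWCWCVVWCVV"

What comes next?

Rewriting the 16 symbols of WCVVWCWCWCVVWCVV one by one yields WC VV WC WC WC VV WC VV WC VV WC WC WC VV WC WC; concatenated:

WCVVWCWCWCVVWCVVWCVVWCWCWCVVWCWC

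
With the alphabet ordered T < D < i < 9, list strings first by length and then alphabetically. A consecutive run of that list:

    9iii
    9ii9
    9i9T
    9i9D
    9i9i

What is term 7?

99TT

Stepping forward 2 times from 9i9i: 9i9i → 9i99, then the target.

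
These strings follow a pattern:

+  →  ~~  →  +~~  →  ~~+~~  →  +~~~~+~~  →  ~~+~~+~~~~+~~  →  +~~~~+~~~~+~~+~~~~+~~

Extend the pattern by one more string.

~~+~~+~~~~+~~+~~~~+~~~~+~~+~~~~+~~

Each term (from the third on) is the two preceding terms concatenated in order: term 3 = +·~~ = +~~.
So term 8 is ~~+~~+~~~~+~~·+~~~~+~~~~+~~+~~~~+~~.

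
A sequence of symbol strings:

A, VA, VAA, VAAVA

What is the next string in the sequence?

VAAVAVAA

Each term (from the third on) is the previous term followed by the one before it: term 3 = VA·A = VAA.
Continuing: VAAVA · VAA gives term 5.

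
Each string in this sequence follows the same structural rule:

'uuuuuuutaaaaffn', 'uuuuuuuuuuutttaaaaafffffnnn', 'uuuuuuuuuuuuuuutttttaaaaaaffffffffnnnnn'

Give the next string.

uuuuuuuuuuuuuuuuuuutttttttaaaaaaafffffffffffnnnnnnn

Reading off run lengths: u runs 7, 11, 15; t runs 1, 3, 5; a runs 4, 5, 6; f runs 2, 5, 8; n runs 1, 3, 5 — each is linear in n (n = 1, 2, …).
Setting n = 4 gives 19, 7, 7, 11, 7 characters in each block.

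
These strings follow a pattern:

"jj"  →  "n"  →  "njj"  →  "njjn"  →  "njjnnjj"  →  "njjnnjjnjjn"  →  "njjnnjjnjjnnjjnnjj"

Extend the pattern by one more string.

Each term (from the third on) is the previous term followed by the one before it: term 3 = n·jj = njj.
So term 8 is njjnnjjnjjnnjjnnjj·njjnnjjnjjn.

njjnnjjnjjnnjjnnjjnjjnnjjnjjn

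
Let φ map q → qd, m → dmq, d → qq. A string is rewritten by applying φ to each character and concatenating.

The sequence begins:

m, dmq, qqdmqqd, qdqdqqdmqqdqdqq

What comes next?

Applying the rule to each of the 15 symbols of qdqdqqdmqqdqdqq gives the pieces qd qq qd qq qd qd qq dmq qd qd qq qd qq qd qd, which concatenate to the answer.

qdqqqdqqqdqdqqdmqqdqdqqqdqqqdqd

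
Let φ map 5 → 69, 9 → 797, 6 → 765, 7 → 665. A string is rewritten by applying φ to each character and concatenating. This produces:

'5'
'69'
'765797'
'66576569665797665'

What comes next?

76576569665765697657977657656966579766576576569

Applying the rule to each of the 17 symbols of 66576569665797665 gives the pieces 765 765 69 665 765 69 765 797 765 765 69 665 797 665 765 765 69, which concatenate to the answer.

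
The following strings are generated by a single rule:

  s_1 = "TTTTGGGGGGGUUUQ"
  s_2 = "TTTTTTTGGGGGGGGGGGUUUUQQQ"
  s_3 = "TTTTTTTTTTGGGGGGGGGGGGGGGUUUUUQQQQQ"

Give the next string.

TTTTTTTTTTTTTGGGGGGGGGGGGGGGGGGGUUUUUUQQQQQQQ

Term n consists of 3n+1 T's, followed by 4n+3 G's, followed by n+2 U's, followed by 2n-1 Q's (n = 1, 2, …).
For the next term, n = 4, so the run lengths are 13, 19, 6, 7.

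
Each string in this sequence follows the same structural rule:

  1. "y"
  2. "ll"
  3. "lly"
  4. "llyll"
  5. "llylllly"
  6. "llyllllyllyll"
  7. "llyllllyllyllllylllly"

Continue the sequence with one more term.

llyllllyllyllllyllllyllyllllyllyll

This is a Fibonacci-style word recurrence s(k) = s(k−1)·s(k−2): e.g. ll·y = lly.
So term 8 is llyllllyllyllllylllly·llyllllyllyll.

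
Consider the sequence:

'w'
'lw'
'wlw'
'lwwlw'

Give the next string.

wlwlwwlw

This is a Fibonacci-style word recurrence s(k) = s(k−2)·s(k−1): e.g. w·lw = wlw.
The next term joins wlw and lwwlw.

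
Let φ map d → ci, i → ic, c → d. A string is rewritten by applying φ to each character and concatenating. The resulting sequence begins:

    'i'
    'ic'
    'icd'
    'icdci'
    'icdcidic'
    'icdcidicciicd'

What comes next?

Rewriting the 13 symbols of icdcidicciicd one by one yields ic d ci d ic ci ic d d ic ic d ci; concatenated:

icdcidicciicddicicdci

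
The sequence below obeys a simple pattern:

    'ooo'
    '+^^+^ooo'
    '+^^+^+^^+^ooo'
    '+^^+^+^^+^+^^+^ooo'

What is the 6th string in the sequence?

Each term is the previous one with +^^+^ prepended.
From +^^+^+^^+^+^^+^ooo, 2 further steps: +^^+^+^^+^+^^+^ooo → +^^+^+^^+^+^^+^+^^+^ooo → (answer).

+^^+^+^^+^+^^+^+^^+^+^^+^ooo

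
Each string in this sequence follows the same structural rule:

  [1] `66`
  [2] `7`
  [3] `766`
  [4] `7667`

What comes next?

This is a Fibonacci-style word recurrence s(k) = s(k−1)·s(k−2): e.g. 7·66 = 766.
So term 5 is 7667·766.

7667766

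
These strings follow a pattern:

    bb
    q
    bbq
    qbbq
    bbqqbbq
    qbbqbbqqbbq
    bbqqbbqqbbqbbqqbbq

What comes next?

This is a Fibonacci-style word recurrence s(k) = s(k−2)·s(k−1): e.g. bb·q = bbq.
So term 8 is qbbqbbqqbbq·bbqqbbqqbbqbbqqbbq.

qbbqbbqqbbqbbqqbbqqbbqbbqqbbq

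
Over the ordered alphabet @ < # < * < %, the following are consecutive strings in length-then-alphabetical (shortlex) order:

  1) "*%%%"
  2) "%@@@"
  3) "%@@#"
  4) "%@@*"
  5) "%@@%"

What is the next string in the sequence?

Treat %@@% as a base-4 numeral over the given alphabet and add one, carrying through any trailing %'s.

%@#@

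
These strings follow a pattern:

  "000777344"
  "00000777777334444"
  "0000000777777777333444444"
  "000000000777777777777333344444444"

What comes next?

Each string has the form 0^{2n+1} 7^{3n} 3^{n} 4^{2n} (n = 1, 2, …).
For the next term, n = 5, so the run lengths are 11, 15, 5, 10.

00000000000777777777777777333334444444444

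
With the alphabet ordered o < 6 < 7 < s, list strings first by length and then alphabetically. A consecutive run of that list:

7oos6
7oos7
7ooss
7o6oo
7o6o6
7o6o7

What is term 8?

Stepping forward 2 times from 7o6o7: 7o6o7 → 7o6os, then the target.

7o66o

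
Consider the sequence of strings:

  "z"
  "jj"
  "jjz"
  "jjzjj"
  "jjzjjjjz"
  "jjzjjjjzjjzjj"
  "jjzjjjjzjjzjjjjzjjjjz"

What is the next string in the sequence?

jjzjjjjzjjzjjjjzjjjjzjjzjjjjzjjzjj

From term 3 onward, concatenate the last term with the second-to-last: jj·z = jjz, jjz·jj = jjzjj, …
So term 8 is jjzjjjjzjjzjjjjzjjjjz·jjzjjjjzjjzjj.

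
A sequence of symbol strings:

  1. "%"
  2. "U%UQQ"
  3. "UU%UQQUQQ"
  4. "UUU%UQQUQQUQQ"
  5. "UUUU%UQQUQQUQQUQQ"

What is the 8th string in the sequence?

Every step adds U to the front and UQQ to the end of the previous string.
From UUUU%UQQUQQUQQUQQ, 3 further steps: UUUU%UQQUQQUQQUQQ → UUUUU%UQQUQQUQQUQQUQQ → UUUUUU%UQQUQQUQQUQQUQQUQQ → (answer).

UUUUUUU%UQQUQQUQQUQQUQQUQQUQQ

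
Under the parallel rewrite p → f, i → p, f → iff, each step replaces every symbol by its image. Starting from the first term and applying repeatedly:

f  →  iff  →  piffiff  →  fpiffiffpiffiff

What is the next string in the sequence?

ifffpiffiffpiffifffpiffiffpiffiff

Applying the rule to each of the 15 symbols of fpiffiffpiffiff gives the pieces iff f p iff iff p iff iff f p iff iff p iff iff, which concatenate to the answer.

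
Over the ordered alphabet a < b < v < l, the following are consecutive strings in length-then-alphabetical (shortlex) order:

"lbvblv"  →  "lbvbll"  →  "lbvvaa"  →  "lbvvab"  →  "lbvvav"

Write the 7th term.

Continuing the enumeration 2 steps past lbvvav: lbvvav → lbvval → (answer).

lbvvba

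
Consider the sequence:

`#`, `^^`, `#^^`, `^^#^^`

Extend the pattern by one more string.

This is a Fibonacci-style word recurrence s(k) = s(k−2)·s(k−1): e.g. #·^^ = #^^.
Continuing: #^^ · ^^#^^ gives term 5.

#^^^^#^^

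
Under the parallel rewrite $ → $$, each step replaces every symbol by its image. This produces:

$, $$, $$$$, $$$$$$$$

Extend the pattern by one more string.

$$$$$$$$$$$$$$$$

Expanding $$$$$$$$: $→$$, $→$$, $→$$, $→$$, $→$$, $→$$, $→$$, $→$$. Concatenated: $$ $$ $$ $$ $$ $$ $$ $$.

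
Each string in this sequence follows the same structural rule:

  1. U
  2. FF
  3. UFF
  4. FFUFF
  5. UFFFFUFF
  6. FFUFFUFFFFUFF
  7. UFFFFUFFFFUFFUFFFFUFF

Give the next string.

FFUFFUFFFFUFFUFFFFUFFFFUFFUFFFFUFF

This is a Fibonacci-style word recurrence s(k) = s(k−2)·s(k−1): e.g. U·FF = UFF.
So term 8 is FFUFFUFFFFUFF·UFFFFUFFFFUFFUFFFFUFF.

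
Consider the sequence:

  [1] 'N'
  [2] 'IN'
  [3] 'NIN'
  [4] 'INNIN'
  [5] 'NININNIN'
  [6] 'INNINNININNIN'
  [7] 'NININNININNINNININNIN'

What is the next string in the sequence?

Each term (from the third on) is the two preceding terms concatenated in order: term 3 = N·IN = NIN.
Continuing: INNINNININNIN · NININNININNINNININNIN gives term 8.

INNINNININNINNININNININNINNININNIN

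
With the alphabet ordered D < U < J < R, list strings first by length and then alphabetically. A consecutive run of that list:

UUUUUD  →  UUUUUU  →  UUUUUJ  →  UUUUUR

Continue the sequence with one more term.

UUUUJD

Treat UUUUUR as a base-4 numeral over the given alphabet and add one, carrying through any trailing R's.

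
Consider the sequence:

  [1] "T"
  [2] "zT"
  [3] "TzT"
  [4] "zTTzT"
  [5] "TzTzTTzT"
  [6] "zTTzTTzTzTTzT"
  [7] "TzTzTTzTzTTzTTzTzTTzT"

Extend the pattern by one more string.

zTTzTTzTzTTzTTzTzTTzTzTTzTTzTzTTzT

From term 3 onward, concatenate the second-to-last term with the last: T·zT = TzT, zT·TzT = zTTzT, …
The next term joins zTTzTTzTzTTzT and TzTzTTzTzTTzTTzTzTTzT.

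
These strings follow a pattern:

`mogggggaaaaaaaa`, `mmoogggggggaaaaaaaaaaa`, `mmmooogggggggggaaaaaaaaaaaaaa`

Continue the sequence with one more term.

Each string has the form m^{n-1} o^{n-1} g^{2n+1} a^{3n+2}, where the shown terms are n = 2, 3, 4.
At n = 5 the blocks have lengths 4, 4, 11, 17.

mmmmoooogggggggggggaaaaaaaaaaaaaaaaa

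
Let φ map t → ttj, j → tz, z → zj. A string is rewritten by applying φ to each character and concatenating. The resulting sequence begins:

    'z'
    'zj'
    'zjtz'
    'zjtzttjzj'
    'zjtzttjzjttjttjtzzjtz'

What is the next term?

Rewriting the 21 symbols of zjtzttjzjttjttjtzzjtz one by one yields zj tz ttj zj ttj ttj tz zj tz ttj ttj tz ttj ttj tz ttj zj zj tz ttj zj; concatenated:

zjtzttjzjttjttjtzzjtzttjttjtzttjttjtzttjzjzjtzttjzj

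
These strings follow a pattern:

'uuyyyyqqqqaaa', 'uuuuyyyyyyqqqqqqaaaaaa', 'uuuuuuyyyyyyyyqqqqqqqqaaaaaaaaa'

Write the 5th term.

uuuuuuuuuuyyyyyyyyyyyyqqqqqqqqqqqqaaaaaaaaaaaaaaa

Reading off run lengths: u runs 2, 4, 6; y runs 4, 6, 8; q runs 4, 6, 8; a runs 3, 6, 9 — each is linear in n (n = 1, 2, …).
Setting n = 5 gives 10, 12, 12, 15 characters in each block.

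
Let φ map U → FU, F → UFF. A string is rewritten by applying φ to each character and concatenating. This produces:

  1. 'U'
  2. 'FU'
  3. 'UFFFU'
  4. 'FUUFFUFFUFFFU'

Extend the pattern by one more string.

UFFFUFUUFFUFFFUUFFUFFFUUFFUFFUFFFU

Applying the rule to each of the 13 symbols of FUUFFUFFUFFFU gives the pieces UFF FU FU UFF UFF FU UFF UFF FU UFF UFF UFF FU, which concatenate to the answer.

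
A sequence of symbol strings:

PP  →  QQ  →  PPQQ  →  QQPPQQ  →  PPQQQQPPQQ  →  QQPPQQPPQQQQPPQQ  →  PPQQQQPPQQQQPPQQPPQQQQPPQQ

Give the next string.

From term 3 onward, concatenate the second-to-last term with the last: PP·QQ = PPQQ, QQ·PPQQ = QQPPQQ, …
So term 8 is QQPPQQPPQQQQPPQQ·PPQQQQPPQQQQPPQQPPQQQQPPQQ.

QQPPQQPPQQQQPPQQPPQQQQPPQQQQPPQQPPQQQQPPQQ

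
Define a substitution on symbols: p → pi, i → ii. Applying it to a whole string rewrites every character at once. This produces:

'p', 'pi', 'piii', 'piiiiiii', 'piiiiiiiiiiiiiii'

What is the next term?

piiiiiiiiiiiiiiiiiiiiiiiiiiiiiii

Replace each of the 16 characters of piiiiiiiiiiiiiii in place — pi ii ii ii ii ii ii ii ii ii ii ii ii ii ii ii — and concatenate.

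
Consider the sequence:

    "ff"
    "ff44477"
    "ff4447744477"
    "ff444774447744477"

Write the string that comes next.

Each term is the previous one with 44477 appended.
So the next term is ff444774447744477·44477.

ff44477444774447744477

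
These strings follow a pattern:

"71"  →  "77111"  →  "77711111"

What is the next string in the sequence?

77771111111

Term n consists of n 7's, followed by 2n-1 1's (n = 1, 2, …).
Setting n = 4 gives 4, 7 characters in each block.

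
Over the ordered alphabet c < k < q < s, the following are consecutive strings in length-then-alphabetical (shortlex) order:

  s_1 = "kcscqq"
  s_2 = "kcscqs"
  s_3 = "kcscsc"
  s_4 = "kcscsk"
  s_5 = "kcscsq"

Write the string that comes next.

Find the rightmost character of kcscsq below s, bump it to the next letter, and reset everything to its right to c.

kcscss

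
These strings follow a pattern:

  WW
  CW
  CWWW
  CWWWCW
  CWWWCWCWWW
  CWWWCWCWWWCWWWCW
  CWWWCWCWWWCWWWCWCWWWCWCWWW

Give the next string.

CWWWCWCWWWCWWWCWCWWWCWCWWWCWWWCWCWWWCWWWCW

From term 3 onward, concatenate the last term with the second-to-last: CW·WW = CWWW, CWWW·CW = CWWWCW, …
The next term joins CWWWCWCWWWCWWWCWCWWWCWCWWW and CWWWCWCWWWCWWWCW.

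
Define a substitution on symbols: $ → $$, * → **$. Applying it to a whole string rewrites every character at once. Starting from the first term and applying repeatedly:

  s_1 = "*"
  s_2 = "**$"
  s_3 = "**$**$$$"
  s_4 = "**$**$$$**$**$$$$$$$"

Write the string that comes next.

φ(**$**$$$**$**$$$$$$$) expands symbol-by-symbol to **$ **$ $$ **$ **$ $$ $$ $$ **$ **$ $$ **$ **$ $$ $$ $$ $$ $$ $$ $$; joining the 20 pieces gives the next term.

**$**$$$**$**$$$$$$$**$**$$$**$**$$$$$$$$$$$$$$$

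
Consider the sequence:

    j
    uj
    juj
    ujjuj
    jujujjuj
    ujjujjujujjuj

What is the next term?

jujujjujujjujjujujjuj

From term 3 onward, concatenate the second-to-last term with the last: j·uj = juj, uj·juj = ujjuj, …
So term 7 is jujujjuj·ujjujjujujjuj.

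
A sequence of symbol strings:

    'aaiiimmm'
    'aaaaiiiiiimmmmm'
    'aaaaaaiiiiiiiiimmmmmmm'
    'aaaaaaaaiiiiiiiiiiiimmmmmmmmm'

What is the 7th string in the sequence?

Term n consists of 2n a's, followed by 3n i's, followed by 2n+1 m's (n = 1, 2, …).
For term 7, n = 7, so the run lengths are 14, 21, 15.

aaaaaaaaaaaaaaiiiiiiiiiiiiiiiiiiiiimmmmmmmmmmmmmmm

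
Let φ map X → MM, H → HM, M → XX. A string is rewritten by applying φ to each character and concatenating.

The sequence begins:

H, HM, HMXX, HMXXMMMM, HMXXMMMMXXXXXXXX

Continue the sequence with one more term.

Rewriting the 16 symbols of HMXXMMMMXXXXXXXX one by one yields HM XX MM MM XX XX XX XX MM MM MM MM MM MM MM MM; concatenated:

HMXXMMMMXXXXXXXXMMMMMMMMMMMMMMMM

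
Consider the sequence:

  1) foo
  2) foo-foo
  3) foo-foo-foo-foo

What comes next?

s(k+1) = s(k)·-·s(k) — each term doubles the last with '-' between the halves.
Doubling foo-foo-foo-foo with '-' between the halves:

foo-foo-foo-foo-foo-foo-foo-foo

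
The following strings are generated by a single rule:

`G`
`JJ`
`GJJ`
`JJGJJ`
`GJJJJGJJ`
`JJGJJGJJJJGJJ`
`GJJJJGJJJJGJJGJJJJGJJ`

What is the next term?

JJGJJGJJJJGJJGJJJJGJJJJGJJGJJJJGJJ

This is a Fibonacci-style word recurrence s(k) = s(k−2)·s(k−1): e.g. G·JJ = GJJ.
So term 8 is JJGJJGJJJJGJJ·GJJJJGJJJJGJJGJJJJGJJ.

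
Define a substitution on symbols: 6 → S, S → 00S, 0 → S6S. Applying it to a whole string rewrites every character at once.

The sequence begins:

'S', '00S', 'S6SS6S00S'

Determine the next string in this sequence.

Apply φ to S6SS6S00S symbol by symbol: S→00S, 6→S, S→00S, S→00S, 6→S, S→00S, 0→S6S, 0→S6S, S→00S; joined: 00S S 00S 00S S 00S S6S S6S 00S.

00SS00S00SS00SS6SS6S00S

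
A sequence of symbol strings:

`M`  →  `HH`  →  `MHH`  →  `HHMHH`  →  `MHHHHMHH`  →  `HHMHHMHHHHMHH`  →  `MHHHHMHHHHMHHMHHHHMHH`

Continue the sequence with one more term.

From term 3 onward, concatenate the second-to-last term with the last: M·HH = MHH, HH·MHH = HHMHH, …
Continuing: HHMHHMHHHHMHH · MHHHHMHHHHMHHMHHHHMHH gives term 8.

HHMHHMHHHHMHHMHHHHMHHHHMHHMHHHHMHH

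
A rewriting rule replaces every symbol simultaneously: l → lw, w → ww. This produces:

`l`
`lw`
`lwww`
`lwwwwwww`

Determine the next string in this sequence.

Expanding lwwwwwww: l→lw, w→ww, w→ww, w→ww, w→ww, w→ww, w→ww, w→ww. Concatenated: lw ww ww ww ww ww ww ww.

lwwwwwwwwwwwwwww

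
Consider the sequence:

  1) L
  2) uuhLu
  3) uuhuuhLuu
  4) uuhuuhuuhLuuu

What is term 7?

Every step adds uuh to the front and u to the end of the previous string.
From uuhuuhuuhLuuu, 3 further steps: uuhuuhuuhLuuu → uuhuuhuuhuuhLuuuu → uuhuuhuuhuuhuuhLuuuuu → (answer).

uuhuuhuuhuuhuuhuuhLuuuuuu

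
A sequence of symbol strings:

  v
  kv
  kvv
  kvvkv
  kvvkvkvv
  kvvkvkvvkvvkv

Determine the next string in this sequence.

This is a Fibonacci-style word recurrence s(k) = s(k−1)·s(k−2): e.g. kv·v = kvv.
The next term joins kvvkvkvvkvvkv and kvvkvkvv.

kvvkvkvvkvvkvkvvkvkvv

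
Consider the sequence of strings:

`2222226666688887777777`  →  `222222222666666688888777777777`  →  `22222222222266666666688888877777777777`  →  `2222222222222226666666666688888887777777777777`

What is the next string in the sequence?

The n-th term is 3n 2's then 2n+1 6's then n+2 8's then 2n+3 7's, where the shown terms are n = 2, 3, 4, 5.
At n = 6 the blocks have lengths 18, 13, 8, 15.

222222222222222222666666666666688888888777777777777777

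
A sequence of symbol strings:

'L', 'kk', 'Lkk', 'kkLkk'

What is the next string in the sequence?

From term 3 onward, concatenate the second-to-last term with the last: L·kk = Lkk, kk·Lkk = kkLkk, …
Continuing: Lkk · kkLkk gives term 5.

LkkkkLkk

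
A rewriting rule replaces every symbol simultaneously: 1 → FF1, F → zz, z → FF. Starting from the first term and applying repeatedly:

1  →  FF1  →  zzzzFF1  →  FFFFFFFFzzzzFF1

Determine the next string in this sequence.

zzzzzzzzzzzzzzzzFFFFFFFFzzzzFF1

Replace each of the 15 characters of FFFFFFFFzzzzFF1 in place — zz zz zz zz zz zz zz zz FF FF FF FF zz zz FF1 — and concatenate.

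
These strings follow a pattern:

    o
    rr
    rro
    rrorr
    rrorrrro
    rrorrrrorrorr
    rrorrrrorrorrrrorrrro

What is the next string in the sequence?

rrorrrrorrorrrrorrrrorrorrrrorrorr

This is a Fibonacci-style word recurrence s(k) = s(k−1)·s(k−2): e.g. rr·o = rro.
So term 8 is rrorrrrorrorrrrorrrro·rrorrrrorrorr.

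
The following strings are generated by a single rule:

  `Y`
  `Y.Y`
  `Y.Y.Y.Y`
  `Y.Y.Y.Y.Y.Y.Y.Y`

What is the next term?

s(k+1) = s(k)·.·s(k) — each term doubles the last with '.' between the halves.
Doubling Y.Y.Y.Y.Y.Y.Y.Y with '.' between the halves:

Y.Y.Y.Y.Y.Y.Y.Y.Y.Y.Y.Y.Y.Y.Y.Y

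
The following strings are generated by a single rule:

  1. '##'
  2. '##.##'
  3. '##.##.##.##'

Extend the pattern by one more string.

Each string is two copies of the previous one joined by '.'.
Doubling ##.##.##.## with '.' between the halves:

##.##.##.##.##.##.##.##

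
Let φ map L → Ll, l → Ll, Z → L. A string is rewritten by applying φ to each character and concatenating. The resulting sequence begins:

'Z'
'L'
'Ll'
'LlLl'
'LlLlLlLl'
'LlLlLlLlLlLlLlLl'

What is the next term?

Applying the rule to each of the 16 symbols of LlLlLlLlLlLlLlLl gives the pieces Ll Ll Ll Ll Ll Ll Ll Ll Ll Ll Ll Ll Ll Ll Ll Ll, which concatenate to the answer.

LlLlLlLlLlLlLlLlLlLlLlLlLlLlLlLl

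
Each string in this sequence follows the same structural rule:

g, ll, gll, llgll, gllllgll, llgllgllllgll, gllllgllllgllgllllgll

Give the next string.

This is a Fibonacci-style word recurrence s(k) = s(k−2)·s(k−1): e.g. g·ll = gll.
So term 8 is llgllgllllgll·gllllgllllgllgllllgll.

llgllgllllgllgllllgllllgllgllllgll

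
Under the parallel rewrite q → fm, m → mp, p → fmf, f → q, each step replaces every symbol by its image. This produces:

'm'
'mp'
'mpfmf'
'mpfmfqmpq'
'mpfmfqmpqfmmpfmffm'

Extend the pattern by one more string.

mpfmfqmpqfmmpfmffmqmpmpfmfqmpqqmp

Applying the rule to each of the 18 symbols of mpfmfqmpqfmmpfmffm gives the pieces mp fmf q mp q fm mp fmf fm q mp mp fmf q mp q q mp, which concatenate to the answer.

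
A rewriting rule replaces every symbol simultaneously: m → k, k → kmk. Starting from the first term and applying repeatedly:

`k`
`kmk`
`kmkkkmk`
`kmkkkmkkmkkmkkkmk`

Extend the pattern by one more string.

φ(kmkkkmkkmkkmkkkmk) expands symbol-by-symbol to kmk k kmk kmk kmk k kmk kmk k kmk kmk k kmk kmk kmk k kmk; joining the 17 pieces gives the next term.

kmkkkmkkmkkmkkkmkkmkkkmkkmkkkmkkmkkmkkkmk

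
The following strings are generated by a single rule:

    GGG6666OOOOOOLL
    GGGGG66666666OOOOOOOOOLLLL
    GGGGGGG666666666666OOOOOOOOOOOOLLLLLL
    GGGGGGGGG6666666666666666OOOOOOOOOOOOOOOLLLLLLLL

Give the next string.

GGGGGGGGGGG66666666666666666666OOOOOOOOOOOOOOOOOOLLLLLLLLLL

Term n consists of 2n+1 G's, followed by 4n 6's, followed by 3n+3 O's, followed by 2n L's (n = 1, 2, …).
At n = 5 the blocks have lengths 11, 20, 18, 10.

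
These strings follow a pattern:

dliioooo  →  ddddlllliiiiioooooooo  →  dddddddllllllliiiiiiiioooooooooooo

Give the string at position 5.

dddddddddddddllllllllllllliiiiiiiiiiiiiioooooooooooooooooooo

The n-th term is 3n-2 d's then 3n-2 l's then 3n-1 i's then 4n o's (n = 1, 2, …).
For term 5, n = 5, so the run lengths are 13, 13, 14, 20.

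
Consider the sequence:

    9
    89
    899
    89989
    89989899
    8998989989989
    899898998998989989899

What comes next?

Each term (from the third on) is the previous term followed by the one before it: term 3 = 89·9 = 899.
The next term joins 899898998998989989899 and 8998989989989.

8998989989989899898998998989989989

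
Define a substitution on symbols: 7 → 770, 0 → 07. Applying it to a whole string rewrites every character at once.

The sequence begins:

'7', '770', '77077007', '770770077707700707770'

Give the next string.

Applying the rule to each of the 21 symbols of 770770077707700707770 gives the pieces 770 770 07 770 770 07 07 770 770 770 07 770 770 07 07 770 07 770 770 770 07, which concatenate to the answer.

7707700777077007077707707700777077007077700777077077007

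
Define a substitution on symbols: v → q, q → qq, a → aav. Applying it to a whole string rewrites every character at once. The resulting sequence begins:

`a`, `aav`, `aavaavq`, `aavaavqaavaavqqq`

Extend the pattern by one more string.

aavaavqaavaavqqqaavaavqaavaavqqqqqqq

Replace each of the 16 characters of aavaavqaavaavqqq in place — aav aav q aav aav q qq aav aav q aav aav q qq qq qq — and concatenate.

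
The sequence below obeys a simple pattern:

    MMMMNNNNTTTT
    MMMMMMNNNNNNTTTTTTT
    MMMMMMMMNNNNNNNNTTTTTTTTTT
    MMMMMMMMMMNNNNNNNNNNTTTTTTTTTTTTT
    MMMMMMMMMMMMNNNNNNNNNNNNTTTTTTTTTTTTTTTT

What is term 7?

Each string has the form M^{2n+2} N^{2n+2} T^{3n+1} (n = 1, 2, …).
At n = 7 the blocks have lengths 16, 16, 22.

MMMMMMMMMMMMMMMMNNNNNNNNNNNNNNNNTTTTTTTTTTTTTTTTTTTTTT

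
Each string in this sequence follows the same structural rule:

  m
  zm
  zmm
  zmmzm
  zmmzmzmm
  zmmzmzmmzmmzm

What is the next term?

zmmzmzmmzmmzmzmmzmzmm

From term 3 onward, concatenate the last term with the second-to-last: zm·m = zmm, zmm·zm = zmmzm, …
Continuing: zmmzmzmmzmmzm · zmmzmzmm gives term 7.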